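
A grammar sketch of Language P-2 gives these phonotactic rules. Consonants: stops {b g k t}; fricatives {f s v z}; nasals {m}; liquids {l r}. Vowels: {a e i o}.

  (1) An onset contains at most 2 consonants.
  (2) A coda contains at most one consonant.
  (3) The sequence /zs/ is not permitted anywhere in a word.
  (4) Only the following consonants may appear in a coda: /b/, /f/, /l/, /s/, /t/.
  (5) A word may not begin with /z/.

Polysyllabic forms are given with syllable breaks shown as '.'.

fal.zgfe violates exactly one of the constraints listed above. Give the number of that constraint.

fal.zgfe: syllable 2 onset /zgf/ has 3 consonants (> 2).
This is a violation of constraint 1: "An onset contains at most 2 consonants."
The remaining constraints (2, 3, 4, 5) are satisfied.

1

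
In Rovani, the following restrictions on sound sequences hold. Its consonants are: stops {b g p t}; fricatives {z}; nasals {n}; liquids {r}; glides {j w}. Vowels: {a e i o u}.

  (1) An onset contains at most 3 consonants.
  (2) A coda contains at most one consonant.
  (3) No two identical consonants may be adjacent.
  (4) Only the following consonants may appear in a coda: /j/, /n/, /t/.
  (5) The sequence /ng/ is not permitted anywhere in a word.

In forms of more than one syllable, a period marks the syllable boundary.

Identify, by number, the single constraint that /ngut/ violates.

5

/ngut/: contains banned sequence /ng/.
This is a violation of constraint 5: "The sequence /ng/ is not permitted anywhere in a word."
The remaining constraints (1, 2, 3, 4) are satisfied.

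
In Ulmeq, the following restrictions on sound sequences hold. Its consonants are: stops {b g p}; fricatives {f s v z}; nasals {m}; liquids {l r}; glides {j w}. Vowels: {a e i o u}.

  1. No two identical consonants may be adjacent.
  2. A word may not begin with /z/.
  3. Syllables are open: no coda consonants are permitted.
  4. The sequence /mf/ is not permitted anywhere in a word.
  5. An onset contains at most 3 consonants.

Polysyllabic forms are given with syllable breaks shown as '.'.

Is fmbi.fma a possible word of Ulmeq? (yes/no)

fmbi.fma — σ1 onset /fmb/ (3C), coda /∅/ ok; σ2 onset /fm/ (2C), coda /∅/ ok → permitted

yes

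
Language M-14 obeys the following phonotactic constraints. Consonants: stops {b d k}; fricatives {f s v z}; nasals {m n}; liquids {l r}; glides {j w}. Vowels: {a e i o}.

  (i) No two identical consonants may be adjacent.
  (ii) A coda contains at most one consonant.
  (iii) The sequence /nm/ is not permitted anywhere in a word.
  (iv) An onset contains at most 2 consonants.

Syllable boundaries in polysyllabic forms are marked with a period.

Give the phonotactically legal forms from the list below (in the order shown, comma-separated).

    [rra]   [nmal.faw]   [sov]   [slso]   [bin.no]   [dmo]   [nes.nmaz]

[sov], [dmo]

[rra] — violates constraint (i): adjacent identical consonants /rr/ → phonotactically illegal
[nmal.faw] — violates constraint (iii): contains banned sequence /nm/ → phonotactically illegal
[sov] — σ1 onset /s/, coda /v/ ok → phonotactically legal
[slso] — violates constraint (iv): syllable 1 onset /sls/ has 3 consonants (> 2) → phonotactically illegal
[bin.no] — violates constraint (i): adjacent identical consonants /nn/ → phonotactically illegal
[dmo] — σ1 onset /dm/ (2C), coda /∅/ ok → phonotactically legal
[nes.nmaz] — violates constraint (iii): contains banned sequence /nm/ → phonotactically illegal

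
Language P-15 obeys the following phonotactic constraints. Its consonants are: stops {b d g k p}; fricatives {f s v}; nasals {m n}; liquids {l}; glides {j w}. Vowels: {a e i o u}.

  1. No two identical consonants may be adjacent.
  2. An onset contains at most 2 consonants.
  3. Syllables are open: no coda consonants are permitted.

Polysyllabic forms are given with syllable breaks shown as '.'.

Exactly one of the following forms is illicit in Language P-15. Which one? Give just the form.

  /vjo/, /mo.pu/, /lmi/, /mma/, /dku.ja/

/vjo/ — σ1 onset /vj/ (2C), coda /∅/ ok → licit
/mo.pu/ — σ1 onset /m/, coda /∅/ ok; σ2 onset /p/, coda /∅/ ok → licit
/lmi/ — σ1 onset /lm/ (2C), coda /∅/ ok → licit
/mma/ — violates constraint 1: adjacent identical consonants /mm/ → illicit
/dku.ja/ — σ1 onset /dk/ (2C), coda /∅/ ok; σ2 onset /j/, coda /∅/ ok → licit

/mma/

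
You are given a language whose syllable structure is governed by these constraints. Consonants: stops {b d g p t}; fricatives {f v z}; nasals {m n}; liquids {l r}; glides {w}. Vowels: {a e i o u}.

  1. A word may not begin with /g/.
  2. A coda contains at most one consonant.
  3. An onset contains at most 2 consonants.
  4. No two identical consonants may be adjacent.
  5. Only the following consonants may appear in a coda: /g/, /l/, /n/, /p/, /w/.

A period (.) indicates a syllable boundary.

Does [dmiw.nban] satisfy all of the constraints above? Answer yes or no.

[dmiw.nban] — σ1 onset /dm/ (2C), coda /w/ ok; σ2 onset /nb/ (2C), coda /n/ ok → licit

yes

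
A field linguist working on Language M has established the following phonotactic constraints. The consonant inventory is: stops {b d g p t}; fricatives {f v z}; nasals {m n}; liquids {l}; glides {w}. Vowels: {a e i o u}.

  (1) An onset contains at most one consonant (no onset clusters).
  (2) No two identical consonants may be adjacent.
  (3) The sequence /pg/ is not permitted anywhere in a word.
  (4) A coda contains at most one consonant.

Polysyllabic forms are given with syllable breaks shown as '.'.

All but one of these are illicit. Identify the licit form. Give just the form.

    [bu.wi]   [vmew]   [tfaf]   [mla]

[bu.wi] — σ1 onset /b/, coda /∅/ ok; σ2 onset /w/, coda /∅/ ok → licit
[vmew] — violates constraint 1: syllable 1 onset /vm/ has 2 consonants (> 1) → illicit
[tfaf] — violates constraint 1: syllable 1 onset /tf/ has 2 consonants (> 1) → illicit
[mla] — violates constraint 1: syllable 1 onset /ml/ has 2 consonants (> 1) → illicit

[bu.wi]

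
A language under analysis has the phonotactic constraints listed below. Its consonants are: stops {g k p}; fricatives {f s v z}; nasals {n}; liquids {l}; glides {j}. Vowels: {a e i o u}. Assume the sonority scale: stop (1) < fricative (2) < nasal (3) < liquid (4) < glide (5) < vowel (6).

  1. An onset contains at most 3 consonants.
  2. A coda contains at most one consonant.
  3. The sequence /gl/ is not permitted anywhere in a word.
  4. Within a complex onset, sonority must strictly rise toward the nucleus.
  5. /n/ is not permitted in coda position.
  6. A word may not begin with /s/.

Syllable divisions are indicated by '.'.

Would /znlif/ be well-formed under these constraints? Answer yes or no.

/znlif/ — σ1 onset /znl/ (2→3→4 rises), coda /f/ ok → well-formed

yes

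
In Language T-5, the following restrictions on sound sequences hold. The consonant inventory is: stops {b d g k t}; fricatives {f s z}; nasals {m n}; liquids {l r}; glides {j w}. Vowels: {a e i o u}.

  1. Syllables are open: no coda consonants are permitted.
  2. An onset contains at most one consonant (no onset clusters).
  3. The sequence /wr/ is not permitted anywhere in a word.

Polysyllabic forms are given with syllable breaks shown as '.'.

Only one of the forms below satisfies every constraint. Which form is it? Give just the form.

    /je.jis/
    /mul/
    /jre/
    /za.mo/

/je.jis/ — violates constraint 1: syllable 2 coda /s/ has 1 consonant (> 0) → not permitted
/mul/ — violates constraint 1: syllable 1 coda /l/ has 1 consonant (> 0) → not permitted
/jre/ — violates constraint 2: syllable 1 onset /jr/ has 2 consonants (> 1) → not permitted
/za.mo/ — σ1 onset /z/, coda /∅/ ok; σ2 onset /m/, coda /∅/ ok → permitted

/za.mo/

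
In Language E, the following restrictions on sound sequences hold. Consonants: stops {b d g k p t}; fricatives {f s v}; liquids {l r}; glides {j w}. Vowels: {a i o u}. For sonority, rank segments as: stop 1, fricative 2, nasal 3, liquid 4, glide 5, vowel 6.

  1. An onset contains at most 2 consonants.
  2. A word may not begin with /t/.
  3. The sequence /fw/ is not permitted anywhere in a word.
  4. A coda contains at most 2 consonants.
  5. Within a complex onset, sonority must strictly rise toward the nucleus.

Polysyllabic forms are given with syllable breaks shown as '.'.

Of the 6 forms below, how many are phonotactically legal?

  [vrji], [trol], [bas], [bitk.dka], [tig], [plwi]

[vrji] — violates constraint 1: syllable 1 onset /vrj/ has 3 consonants (> 2) → phonotactically illegal
[trol] — violates constraint 2: word begins with /t/ → phonotactically illegal
[bas] — σ1 onset /b/, coda /s/ ok → phonotactically legal
[bitk.dka] — violates constraint 5: syllable 2 onset /dk/: /d/ (stop, 1) → /k/ (stop, 1) does not rise → phonotactically illegal
[tig] — violates constraint 2: word begins with /t/ → phonotactically illegal
[plwi] — violates constraint 1: syllable 1 onset /plw/ has 3 consonants (> 2) → phonotactically illegal
Phonotactically legal: [bas] → 1.

1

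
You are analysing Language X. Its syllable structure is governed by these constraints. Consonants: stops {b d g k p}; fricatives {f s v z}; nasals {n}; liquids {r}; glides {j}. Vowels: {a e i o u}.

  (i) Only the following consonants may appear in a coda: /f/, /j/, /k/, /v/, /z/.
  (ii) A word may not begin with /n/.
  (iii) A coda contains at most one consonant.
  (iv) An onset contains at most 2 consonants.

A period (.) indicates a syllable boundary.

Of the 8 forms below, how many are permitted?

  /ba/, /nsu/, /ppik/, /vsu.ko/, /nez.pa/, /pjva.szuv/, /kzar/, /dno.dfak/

4

/ba/ — σ1 onset /b/, coda /∅/ ok → permitted
/nsu/ — violates constraint (ii): word begins with /n/ → not permitted
/ppik/ — σ1 onset /pp/ (2C), coda /k/ ok → permitted
/vsu.ko/ — σ1 onset /vs/ (2C), coda /∅/ ok; σ2 onset /k/, coda /∅/ ok → permitted
/nez.pa/ — violates constraint (ii): word begins with /n/ → not permitted
/pjva.szuv/ — violates constraint (iv): syllable 1 onset /pjv/ has 3 consonants (> 2) → not permitted
/kzar/ — violates constraint (i): syllable 1 coda contains /r/, which is not a licensed coda consonant → not permitted
/dno.dfak/ — σ1 onset /dn/ (2C), coda /∅/ ok; σ2 onset /df/ (2C), coda /k/ ok → permitted
Permitted: /ba/, /ppik/, /vsu.ko/, /dno.dfak/ → 4.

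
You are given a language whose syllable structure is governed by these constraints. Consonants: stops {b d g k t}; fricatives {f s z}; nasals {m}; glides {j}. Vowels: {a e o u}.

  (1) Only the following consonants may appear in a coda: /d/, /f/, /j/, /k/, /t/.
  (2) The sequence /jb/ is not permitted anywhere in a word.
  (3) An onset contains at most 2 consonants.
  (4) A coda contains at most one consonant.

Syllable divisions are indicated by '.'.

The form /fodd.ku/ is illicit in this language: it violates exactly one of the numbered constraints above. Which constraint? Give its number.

4

/fodd.ku/: syllable 1 coda /dd/ has 2 consonants (> 1).
This is a violation of constraint 4: "A coda contains at most one consonant."
The remaining constraints (1, 2, 3) are satisfied.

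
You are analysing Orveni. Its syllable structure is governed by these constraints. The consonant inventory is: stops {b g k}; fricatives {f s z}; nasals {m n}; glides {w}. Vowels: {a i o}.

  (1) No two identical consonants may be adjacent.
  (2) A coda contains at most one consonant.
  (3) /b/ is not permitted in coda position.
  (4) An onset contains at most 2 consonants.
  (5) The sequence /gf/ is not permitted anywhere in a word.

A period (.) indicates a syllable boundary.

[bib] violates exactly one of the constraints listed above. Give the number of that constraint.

3

[bib]: syllable 1 coda contains /b/.
This is a violation of constraint 3: "/b/ is not permitted in coda position."
The remaining constraints (1, 2, 4, 5) are satisfied.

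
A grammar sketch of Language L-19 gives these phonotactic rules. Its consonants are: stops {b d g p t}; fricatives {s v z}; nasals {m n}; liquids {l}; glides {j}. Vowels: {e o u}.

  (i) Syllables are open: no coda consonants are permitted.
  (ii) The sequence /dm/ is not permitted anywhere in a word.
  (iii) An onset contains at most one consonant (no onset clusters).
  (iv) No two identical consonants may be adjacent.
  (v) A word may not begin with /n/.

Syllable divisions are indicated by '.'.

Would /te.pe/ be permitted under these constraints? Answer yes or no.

/te.pe/ — σ1 onset /t/, coda /∅/ ok; σ2 onset /p/, coda /∅/ ok → permitted

yes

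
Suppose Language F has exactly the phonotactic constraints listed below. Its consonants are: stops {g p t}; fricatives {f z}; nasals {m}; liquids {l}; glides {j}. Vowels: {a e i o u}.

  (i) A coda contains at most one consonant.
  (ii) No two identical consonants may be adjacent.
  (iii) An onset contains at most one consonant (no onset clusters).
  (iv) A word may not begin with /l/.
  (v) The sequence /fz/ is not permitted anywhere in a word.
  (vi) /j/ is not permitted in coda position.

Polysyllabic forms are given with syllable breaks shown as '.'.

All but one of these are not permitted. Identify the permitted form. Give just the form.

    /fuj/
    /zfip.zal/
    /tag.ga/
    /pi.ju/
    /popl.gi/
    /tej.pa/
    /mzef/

/fuj/ — violates constraint (vi): syllable 1 coda contains /j/ → not permitted
/zfip.zal/ — violates constraint (iii): syllable 1 onset /zf/ has 2 consonants (> 1) → not permitted
/tag.ga/ — violates constraint (ii): adjacent identical consonants /gg/ → not permitted
/pi.ju/ — σ1 onset /p/, coda /∅/ ok; σ2 onset /j/, coda /∅/ ok → permitted
/popl.gi/ — violates constraint (i): syllable 1 coda /pl/ has 2 consonants (> 1) → not permitted
/tej.pa/ — violates constraint (vi): syllable 1 coda contains /j/ → not permitted
/mzef/ — violates constraint (iii): syllable 1 onset /mz/ has 2 consonants (> 1) → not permitted

/pi.ju/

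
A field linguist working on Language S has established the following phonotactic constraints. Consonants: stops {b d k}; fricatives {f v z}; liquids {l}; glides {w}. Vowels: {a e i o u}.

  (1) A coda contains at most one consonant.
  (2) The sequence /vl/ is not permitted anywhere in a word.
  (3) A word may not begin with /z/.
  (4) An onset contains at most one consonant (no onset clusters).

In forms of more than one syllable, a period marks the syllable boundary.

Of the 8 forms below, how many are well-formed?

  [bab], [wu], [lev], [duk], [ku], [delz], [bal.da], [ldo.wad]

[bab] — σ1 onset /b/, coda /b/ ok → well-formed
[wu] — σ1 onset /w/, coda /∅/ ok → well-formed
[lev] — σ1 onset /l/, coda /v/ ok → well-formed
[duk] — σ1 onset /d/, coda /k/ ok → well-formed
[ku] — σ1 onset /k/, coda /∅/ ok → well-formed
[delz] — violates constraint 1: syllable 1 coda /lz/ has 2 consonants (> 1) → ill-formed
[bal.da] — σ1 onset /b/, coda /l/ ok; σ2 onset /d/, coda /∅/ ok → well-formed
[ldo.wad] — violates constraint 4: syllable 1 onset /ld/ has 2 consonants (> 1) → ill-formed
Well-formed: [bab], [wu], [lev], [duk], [ku], [bal.da] → 6.

6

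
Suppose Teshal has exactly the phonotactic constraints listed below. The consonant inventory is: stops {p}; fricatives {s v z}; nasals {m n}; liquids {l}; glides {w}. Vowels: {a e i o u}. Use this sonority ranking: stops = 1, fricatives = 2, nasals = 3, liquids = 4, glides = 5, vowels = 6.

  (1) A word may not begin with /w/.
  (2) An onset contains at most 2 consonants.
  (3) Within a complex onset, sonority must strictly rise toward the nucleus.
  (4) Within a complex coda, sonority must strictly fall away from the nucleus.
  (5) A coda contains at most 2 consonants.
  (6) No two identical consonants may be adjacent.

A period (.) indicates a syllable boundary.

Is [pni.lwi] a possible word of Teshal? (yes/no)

yes

[pni.lwi] — σ1 onset /pn/ (1→3 rises), coda /∅/ ok; σ2 onset /lw/ (4→5 rises), coda /∅/ ok → phonotactically legal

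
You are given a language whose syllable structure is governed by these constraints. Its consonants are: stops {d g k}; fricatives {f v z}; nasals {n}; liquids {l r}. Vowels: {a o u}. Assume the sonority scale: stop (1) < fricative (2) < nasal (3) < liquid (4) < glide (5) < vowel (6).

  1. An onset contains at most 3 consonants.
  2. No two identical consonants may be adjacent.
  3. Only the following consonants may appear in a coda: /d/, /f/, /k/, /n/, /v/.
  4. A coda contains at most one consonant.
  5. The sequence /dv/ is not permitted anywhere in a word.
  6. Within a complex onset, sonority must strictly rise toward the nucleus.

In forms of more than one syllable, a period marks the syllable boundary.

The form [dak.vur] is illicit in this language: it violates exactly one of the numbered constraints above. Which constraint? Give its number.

3

[dak.vur]: syllable 2 coda contains /r/, which is not a licensed coda consonant.
This is a violation of constraint 3: "Only the following consonants may appear in a coda: /d/, /f/, /k/, /n/, /v/."
The remaining constraints (1, 2, 4, 5, 6) are satisfied.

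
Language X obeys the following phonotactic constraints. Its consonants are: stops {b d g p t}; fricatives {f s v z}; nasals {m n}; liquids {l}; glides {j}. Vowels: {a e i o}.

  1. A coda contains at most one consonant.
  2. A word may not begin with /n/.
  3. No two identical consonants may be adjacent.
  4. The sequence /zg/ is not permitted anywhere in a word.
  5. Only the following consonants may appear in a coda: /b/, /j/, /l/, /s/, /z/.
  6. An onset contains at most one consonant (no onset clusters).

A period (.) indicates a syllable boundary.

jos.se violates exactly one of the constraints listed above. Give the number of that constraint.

3

jos.se: adjacent identical consonants /ss/.
This is a violation of constraint 3: "No two identical consonants may be adjacent."
The remaining constraints (1, 2, 4, 5, 6) are satisfied.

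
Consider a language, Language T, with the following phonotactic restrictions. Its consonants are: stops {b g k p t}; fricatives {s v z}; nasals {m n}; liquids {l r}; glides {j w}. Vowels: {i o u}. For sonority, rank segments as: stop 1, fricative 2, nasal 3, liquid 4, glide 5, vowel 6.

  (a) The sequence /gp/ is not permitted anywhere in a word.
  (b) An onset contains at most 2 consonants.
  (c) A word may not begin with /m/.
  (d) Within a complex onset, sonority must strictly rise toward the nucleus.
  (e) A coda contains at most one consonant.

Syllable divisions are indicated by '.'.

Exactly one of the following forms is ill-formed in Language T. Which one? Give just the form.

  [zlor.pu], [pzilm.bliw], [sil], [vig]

[zlor.pu] — σ1 onset /zl/ (2→4 rises), coda /r/ ok; σ2 onset /p/, coda /∅/ ok → well-formed
[pzilm.bliw] — violates constraint (e): syllable 1 coda /lm/ has 2 consonants (> 1) → ill-formed
[sil] — σ1 onset /s/, coda /l/ ok → well-formed
[vig] — σ1 onset /v/, coda /g/ ok → well-formed

[pzilm.bliw]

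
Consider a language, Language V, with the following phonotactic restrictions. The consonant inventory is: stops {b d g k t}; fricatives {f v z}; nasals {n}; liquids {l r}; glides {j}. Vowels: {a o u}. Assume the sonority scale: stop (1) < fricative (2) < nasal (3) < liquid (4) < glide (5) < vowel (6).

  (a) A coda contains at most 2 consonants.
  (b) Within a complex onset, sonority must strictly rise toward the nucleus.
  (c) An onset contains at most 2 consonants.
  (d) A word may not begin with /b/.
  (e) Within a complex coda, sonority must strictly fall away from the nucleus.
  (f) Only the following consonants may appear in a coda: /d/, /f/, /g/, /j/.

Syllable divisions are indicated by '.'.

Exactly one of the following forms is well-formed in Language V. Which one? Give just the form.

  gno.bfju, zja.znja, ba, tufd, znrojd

tufd

gno.bfju — violates constraint (c): syllable 2 onset /bfj/ has 3 consonants (> 2) → ill-formed
zja.znja — violates constraint (c): syllable 2 onset /znj/ has 3 consonants (> 2) → ill-formed
ba — violates constraint (d): word begins with /b/ → ill-formed
tufd — σ1 onset /t/, coda /fd/ (2→1 falls) ok → well-formed
znrojd — violates constraint (c): syllable 1 onset /znr/ has 3 consonants (> 2) → ill-formed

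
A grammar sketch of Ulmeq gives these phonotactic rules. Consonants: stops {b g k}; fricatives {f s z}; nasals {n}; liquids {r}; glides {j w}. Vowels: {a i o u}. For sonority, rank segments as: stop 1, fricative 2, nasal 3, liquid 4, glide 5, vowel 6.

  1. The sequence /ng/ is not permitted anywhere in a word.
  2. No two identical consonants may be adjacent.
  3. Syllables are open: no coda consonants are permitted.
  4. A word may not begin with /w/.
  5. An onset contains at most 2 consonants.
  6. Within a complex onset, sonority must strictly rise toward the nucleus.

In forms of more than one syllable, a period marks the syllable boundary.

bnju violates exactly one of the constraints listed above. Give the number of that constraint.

bnju: syllable 1 onset /bnj/ has 3 consonants (> 2).
This is a violation of constraint 5: "An onset contains at most 2 consonants."
The remaining constraints (1, 2, 3, 4, 6) are satisfied.

5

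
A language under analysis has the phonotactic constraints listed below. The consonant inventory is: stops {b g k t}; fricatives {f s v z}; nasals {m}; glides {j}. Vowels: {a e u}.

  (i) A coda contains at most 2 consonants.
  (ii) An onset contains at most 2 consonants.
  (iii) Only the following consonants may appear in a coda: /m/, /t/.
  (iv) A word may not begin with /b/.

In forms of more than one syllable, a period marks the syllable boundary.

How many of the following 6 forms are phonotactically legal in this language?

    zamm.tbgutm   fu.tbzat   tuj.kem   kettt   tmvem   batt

zamm.tbgutm — violates constraint (ii): syllable 2 onset /tbg/ has 3 consonants (> 2) → phonotactically illegal
fu.tbzat — violates constraint (ii): syllable 2 onset /tbz/ has 3 consonants (> 2) → phonotactically illegal
tuj.kem — violates constraint (iii): syllable 1 coda contains /j/, which is not a licensed coda consonant → phonotactically illegal
kettt — violates constraint (i): syllable 1 coda /ttt/ has 3 consonants (> 2) → phonotactically illegal
tmvem — violates constraint (ii): syllable 1 onset /tmv/ has 3 consonants (> 2) → phonotactically illegal
batt — violates constraint (iv): word begins with /b/ → phonotactically illegal
No form is phonotactically legal → 0.

0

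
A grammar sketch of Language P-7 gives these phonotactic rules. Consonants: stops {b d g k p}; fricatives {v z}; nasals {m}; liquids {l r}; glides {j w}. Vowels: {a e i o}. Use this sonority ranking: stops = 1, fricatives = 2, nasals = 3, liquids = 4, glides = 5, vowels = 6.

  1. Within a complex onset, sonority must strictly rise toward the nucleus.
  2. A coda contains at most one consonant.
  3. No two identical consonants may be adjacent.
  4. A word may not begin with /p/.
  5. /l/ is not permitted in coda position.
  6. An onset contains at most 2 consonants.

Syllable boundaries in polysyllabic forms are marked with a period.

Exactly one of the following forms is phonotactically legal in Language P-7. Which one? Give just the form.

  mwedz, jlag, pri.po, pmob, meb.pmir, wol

mwedz — violates constraint 2: syllable 1 coda /dz/ has 2 consonants (> 1) → phonotactically illegal
jlag — violates constraint 1: syllable 1 onset /jl/: /j/ (glide, 5) → /l/ (liquid, 4) does not rise → phonotactically illegal
pri.po — violates constraint 4: word begins with /p/ → phonotactically illegal
pmob — violates constraint 4: word begins with /p/ → phonotactically illegal
meb.pmir — σ1 onset /m/, coda /b/ ok; σ2 onset /pm/ (1→3 rises), coda /r/ ok → phonotactically legal
wol — violates constraint 5: syllable 1 coda contains /l/ → phonotactically illegal

meb.pmir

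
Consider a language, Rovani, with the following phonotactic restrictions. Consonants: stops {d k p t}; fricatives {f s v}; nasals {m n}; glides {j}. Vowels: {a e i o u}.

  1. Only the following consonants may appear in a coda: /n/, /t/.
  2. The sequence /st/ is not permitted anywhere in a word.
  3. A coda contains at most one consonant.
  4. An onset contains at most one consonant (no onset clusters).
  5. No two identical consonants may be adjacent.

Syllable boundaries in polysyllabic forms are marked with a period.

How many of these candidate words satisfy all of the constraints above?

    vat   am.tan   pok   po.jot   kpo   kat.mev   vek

vat — σ1 onset /v/, coda /t/ ok → well-formed
am.tan — violates constraint 1: syllable 1 coda contains /m/, which is not a licensed coda consonant → ill-formed
pok — violates constraint 1: syllable 1 coda contains /k/, which is not a licensed coda consonant → ill-formed
po.jot — σ1 onset /p/, coda /∅/ ok; σ2 onset /j/, coda /t/ ok → well-formed
kpo — violates constraint 4: syllable 1 onset /kp/ has 2 consonants (> 1) → ill-formed
kat.mev — violates constraint 1: syllable 2 coda contains /v/, which is not a licensed coda consonant → ill-formed
vek — violates constraint 1: syllable 1 coda contains /k/, which is not a licensed coda consonant → ill-formed
Well-formed: vat, po.jot → 2.

2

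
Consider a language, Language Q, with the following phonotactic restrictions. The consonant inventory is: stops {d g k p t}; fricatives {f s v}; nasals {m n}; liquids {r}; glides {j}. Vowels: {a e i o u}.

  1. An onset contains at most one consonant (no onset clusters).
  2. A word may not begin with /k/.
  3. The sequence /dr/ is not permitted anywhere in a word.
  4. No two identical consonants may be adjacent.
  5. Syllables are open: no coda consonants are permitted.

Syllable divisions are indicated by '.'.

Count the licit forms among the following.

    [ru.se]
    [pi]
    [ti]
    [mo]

4

[ru.se] — σ1 onset /r/, coda /∅/ ok; σ2 onset /s/, coda /∅/ ok → licit
[pi] — σ1 onset /p/, coda /∅/ ok → licit
[ti] — σ1 onset /t/, coda /∅/ ok → licit
[mo] — σ1 onset /m/, coda /∅/ ok → licit
Licit: [ru.se], [pi], [ti], [mo] → 4.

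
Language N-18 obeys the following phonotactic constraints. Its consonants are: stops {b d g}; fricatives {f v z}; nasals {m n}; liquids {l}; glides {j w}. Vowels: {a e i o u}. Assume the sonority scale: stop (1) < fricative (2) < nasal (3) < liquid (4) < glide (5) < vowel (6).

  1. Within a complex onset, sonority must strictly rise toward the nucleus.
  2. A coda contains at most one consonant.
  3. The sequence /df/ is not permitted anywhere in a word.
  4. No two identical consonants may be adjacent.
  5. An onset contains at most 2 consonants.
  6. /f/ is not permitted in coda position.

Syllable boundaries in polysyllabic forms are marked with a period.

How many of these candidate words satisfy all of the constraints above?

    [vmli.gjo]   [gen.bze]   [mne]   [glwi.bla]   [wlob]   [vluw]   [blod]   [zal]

[vmli.gjo] — violates constraint 5: syllable 1 onset /vml/ has 3 consonants (> 2) → not permitted
[gen.bze] — σ1 onset /g/, coda /n/ ok; σ2 onset /bz/ (1→2 rises), coda /∅/ ok → permitted
[mne] — violates constraint 1: syllable 1 onset /mn/: /m/ (nasal, 3) → /n/ (nasal, 3) does not rise → not permitted
[glwi.bla] — violates constraint 5: syllable 1 onset /glw/ has 3 consonants (> 2) → not permitted
[wlob] — violates constraint 1: syllable 1 onset /wl/: /w/ (glide, 5) → /l/ (liquid, 4) does not rise → not permitted
[vluw] — σ1 onset /vl/ (2→4 rises), coda /w/ ok → permitted
[blod] — σ1 onset /bl/ (1→4 rises), coda /d/ ok → permitted
[zal] — σ1 onset /z/, coda /l/ ok → permitted
Permitted: [gen.bze], [vluw], [blod], [zal] → 4.

4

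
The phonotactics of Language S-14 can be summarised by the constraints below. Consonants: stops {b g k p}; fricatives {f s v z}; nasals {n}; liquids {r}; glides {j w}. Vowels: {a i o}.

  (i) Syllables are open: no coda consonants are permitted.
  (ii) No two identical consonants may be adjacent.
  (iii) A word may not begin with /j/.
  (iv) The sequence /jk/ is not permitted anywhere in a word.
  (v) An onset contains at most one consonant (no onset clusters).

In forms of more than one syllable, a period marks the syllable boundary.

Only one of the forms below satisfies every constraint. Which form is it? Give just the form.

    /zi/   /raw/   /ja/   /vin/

/zi/

/zi/ — σ1 onset /z/, coda /∅/ ok → phonotactically legal
/raw/ — violates constraint (i): syllable 1 coda /w/ has 1 consonant (> 0) → phonotactically illegal
/ja/ — violates constraint (iii): word begins with /j/ → phonotactically illegal
/vin/ — violates constraint (i): syllable 1 coda /n/ has 1 consonant (> 0) → phonotactically illegal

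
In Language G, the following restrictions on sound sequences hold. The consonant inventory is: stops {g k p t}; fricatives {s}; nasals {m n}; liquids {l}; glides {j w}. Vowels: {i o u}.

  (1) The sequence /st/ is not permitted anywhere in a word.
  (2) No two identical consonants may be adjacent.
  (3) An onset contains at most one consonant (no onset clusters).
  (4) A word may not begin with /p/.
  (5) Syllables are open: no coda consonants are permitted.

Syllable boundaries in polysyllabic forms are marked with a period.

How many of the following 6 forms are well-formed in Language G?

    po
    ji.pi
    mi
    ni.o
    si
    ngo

4

po — violates constraint 4: word begins with /p/ → ill-formed
ji.pi — σ1 onset /j/, coda /∅/ ok; σ2 onset /p/, coda /∅/ ok → well-formed
mi — σ1 onset /m/, coda /∅/ ok → well-formed
ni.o — σ1 onset /n/, coda /∅/ ok; σ2 onset /∅/, coda /∅/ ok → well-formed
si — σ1 onset /s/, coda /∅/ ok → well-formed
ngo — violates constraint 3: syllable 1 onset /ng/ has 2 consonants (> 1) → ill-formed
Well-formed: ji.pi, mi, ni.o, si → 4.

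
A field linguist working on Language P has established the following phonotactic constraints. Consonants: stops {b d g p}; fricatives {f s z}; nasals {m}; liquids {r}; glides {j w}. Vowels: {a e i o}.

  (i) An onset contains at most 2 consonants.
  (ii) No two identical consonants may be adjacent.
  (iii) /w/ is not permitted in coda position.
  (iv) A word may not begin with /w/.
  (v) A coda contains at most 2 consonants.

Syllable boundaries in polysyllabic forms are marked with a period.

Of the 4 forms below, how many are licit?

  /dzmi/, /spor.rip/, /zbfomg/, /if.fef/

/dzmi/ — violates constraint (i): syllable 1 onset /dzm/ has 3 consonants (> 2) → illicit
/spor.rip/ — violates constraint (ii): adjacent identical consonants /rr/ → illicit
/zbfomg/ — violates constraint (i): syllable 1 onset /zbf/ has 3 consonants (> 2) → illicit
/if.fef/ — violates constraint (ii): adjacent identical consonants /ff/ → illicit
No form is licit → 0.

0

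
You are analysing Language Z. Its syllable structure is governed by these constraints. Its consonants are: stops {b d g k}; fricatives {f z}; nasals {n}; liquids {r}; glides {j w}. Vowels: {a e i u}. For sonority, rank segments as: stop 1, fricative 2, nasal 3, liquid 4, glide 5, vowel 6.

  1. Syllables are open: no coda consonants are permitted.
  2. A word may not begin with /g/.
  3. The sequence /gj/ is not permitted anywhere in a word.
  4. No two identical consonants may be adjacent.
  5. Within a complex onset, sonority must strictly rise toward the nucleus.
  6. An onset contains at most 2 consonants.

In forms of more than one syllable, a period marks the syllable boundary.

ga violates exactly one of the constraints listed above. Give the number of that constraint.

2

ga: word begins with /g/.
This is a violation of constraint 2: "A word may not begin with /g/."
The remaining constraints (1, 3, 4, 5, 6) are satisfied.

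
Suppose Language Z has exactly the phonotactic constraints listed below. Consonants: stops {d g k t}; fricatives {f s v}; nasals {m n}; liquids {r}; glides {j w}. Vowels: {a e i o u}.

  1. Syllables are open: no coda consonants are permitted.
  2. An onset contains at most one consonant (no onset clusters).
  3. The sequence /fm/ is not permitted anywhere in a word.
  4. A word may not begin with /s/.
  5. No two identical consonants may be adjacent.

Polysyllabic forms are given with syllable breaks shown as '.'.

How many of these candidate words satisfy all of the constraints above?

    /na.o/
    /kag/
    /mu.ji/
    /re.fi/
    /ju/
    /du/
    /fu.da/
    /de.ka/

7

/na.o/ — σ1 onset /n/, coda /∅/ ok; σ2 onset /∅/, coda /∅/ ok → permitted
/kag/ — violates constraint 1: syllable 1 coda /g/ has 1 consonant (> 0) → not permitted
/mu.ji/ — σ1 onset /m/, coda /∅/ ok; σ2 onset /j/, coda /∅/ ok → permitted
/re.fi/ — σ1 onset /r/, coda /∅/ ok; σ2 onset /f/, coda /∅/ ok → permitted
/ju/ — σ1 onset /j/, coda /∅/ ok → permitted
/du/ — σ1 onset /d/, coda /∅/ ok → permitted
/fu.da/ — σ1 onset /f/, coda /∅/ ok; σ2 onset /d/, coda /∅/ ok → permitted
/de.ka/ — σ1 onset /d/, coda /∅/ ok; σ2 onset /k/, coda /∅/ ok → permitted
Permitted: /na.o/, /mu.ji/, /re.fi/, /ju/, /du/, /fu.da/, /de.ka/ → 7.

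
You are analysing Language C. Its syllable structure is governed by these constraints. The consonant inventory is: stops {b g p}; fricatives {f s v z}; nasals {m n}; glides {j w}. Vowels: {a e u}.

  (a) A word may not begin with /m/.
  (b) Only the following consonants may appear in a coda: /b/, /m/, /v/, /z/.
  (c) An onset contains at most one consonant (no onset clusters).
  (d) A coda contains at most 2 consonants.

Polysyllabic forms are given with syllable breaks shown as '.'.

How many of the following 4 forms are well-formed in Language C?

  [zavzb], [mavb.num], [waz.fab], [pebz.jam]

[zavzb] — violates constraint (d): syllable 1 coda /vzb/ has 3 consonants (> 2) → ill-formed
[mavb.num] — violates constraint (a): word begins with /m/ → ill-formed
[waz.fab] — σ1 onset /w/, coda /z/ ok; σ2 onset /f/, coda /b/ ok → well-formed
[pebz.jam] — σ1 onset /p/, coda /bz/ (2C) ok; σ2 onset /j/, coda /m/ ok → well-formed
Well-formed: [waz.fab], [pebz.jam] → 2.

2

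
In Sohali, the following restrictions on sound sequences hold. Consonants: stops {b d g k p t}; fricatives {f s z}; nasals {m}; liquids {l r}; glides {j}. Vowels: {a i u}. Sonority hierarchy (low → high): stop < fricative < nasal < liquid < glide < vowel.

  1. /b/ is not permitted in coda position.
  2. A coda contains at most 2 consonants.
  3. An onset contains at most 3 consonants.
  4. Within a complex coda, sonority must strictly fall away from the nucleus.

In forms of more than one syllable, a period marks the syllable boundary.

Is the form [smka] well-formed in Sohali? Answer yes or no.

[smka] — σ1 onset /smk/ (3C), coda /∅/ ok → well-formed

yes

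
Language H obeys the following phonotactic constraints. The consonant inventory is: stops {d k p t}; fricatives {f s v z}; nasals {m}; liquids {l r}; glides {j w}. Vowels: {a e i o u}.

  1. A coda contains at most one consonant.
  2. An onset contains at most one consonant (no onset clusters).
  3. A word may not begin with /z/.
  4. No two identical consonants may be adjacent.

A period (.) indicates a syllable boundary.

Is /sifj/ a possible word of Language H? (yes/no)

/sifj/ — violates constraint 1: syllable 1 coda /fj/ has 2 consonants (> 1) → illicit

no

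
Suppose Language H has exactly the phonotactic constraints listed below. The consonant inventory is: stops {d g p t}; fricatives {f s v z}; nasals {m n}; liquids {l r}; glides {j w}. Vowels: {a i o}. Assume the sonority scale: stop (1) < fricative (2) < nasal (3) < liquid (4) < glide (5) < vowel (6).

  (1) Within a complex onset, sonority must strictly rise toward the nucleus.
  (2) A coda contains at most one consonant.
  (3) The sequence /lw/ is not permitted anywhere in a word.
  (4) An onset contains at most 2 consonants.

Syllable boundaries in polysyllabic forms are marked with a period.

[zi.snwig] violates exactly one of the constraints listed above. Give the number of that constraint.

4

[zi.snwig]: syllable 2 onset /snw/ has 3 consonants (> 2).
This is a violation of constraint 4: "An onset contains at most 2 consonants."
The remaining constraints (1, 2, 3) are satisfied.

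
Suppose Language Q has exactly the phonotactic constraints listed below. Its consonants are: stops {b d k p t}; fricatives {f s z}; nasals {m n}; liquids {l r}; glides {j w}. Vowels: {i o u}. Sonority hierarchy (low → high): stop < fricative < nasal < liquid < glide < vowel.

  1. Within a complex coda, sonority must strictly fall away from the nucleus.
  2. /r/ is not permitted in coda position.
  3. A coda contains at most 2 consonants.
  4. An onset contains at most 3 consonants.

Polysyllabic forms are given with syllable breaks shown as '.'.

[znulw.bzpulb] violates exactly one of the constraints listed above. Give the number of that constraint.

[znulw.bzpulb]: syllable 1 coda /lw/: /l/ (liquid, 4) → /w/ (glide, 5) does not fall.
This is a violation of constraint 1: "Within a complex coda, sonority must strictly fall away from the nucleus."
The remaining constraints (2, 3, 4) are satisfied.

1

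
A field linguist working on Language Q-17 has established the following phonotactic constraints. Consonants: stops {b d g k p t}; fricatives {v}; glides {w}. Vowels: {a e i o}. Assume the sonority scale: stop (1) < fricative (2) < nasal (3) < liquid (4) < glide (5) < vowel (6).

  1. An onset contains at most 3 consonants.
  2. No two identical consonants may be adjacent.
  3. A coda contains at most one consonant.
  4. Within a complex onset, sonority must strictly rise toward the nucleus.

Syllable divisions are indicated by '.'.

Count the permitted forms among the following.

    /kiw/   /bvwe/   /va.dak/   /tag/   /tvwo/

/kiw/ — σ1 onset /k/, coda /w/ ok → permitted
/bvwe/ — σ1 onset /bvw/ (1→2→5 rises), coda /∅/ ok → permitted
/va.dak/ — σ1 onset /v/, coda /∅/ ok; σ2 onset /d/, coda /k/ ok → permitted
/tag/ — σ1 onset /t/, coda /g/ ok → permitted
/tvwo/ — σ1 onset /tvw/ (1→2→5 rises), coda /∅/ ok → permitted
Permitted: /kiw/, /bvwe/, /va.dak/, /tag/, /tvwo/ → 5.

5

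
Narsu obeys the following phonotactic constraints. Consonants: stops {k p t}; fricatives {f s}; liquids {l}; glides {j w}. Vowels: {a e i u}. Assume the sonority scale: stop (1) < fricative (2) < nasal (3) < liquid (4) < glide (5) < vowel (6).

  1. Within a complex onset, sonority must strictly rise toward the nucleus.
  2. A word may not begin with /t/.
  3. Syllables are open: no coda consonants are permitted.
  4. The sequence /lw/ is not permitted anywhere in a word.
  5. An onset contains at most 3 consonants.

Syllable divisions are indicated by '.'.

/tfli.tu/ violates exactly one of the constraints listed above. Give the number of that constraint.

2

/tfli.tu/: word begins with /t/.
This is a violation of constraint 2: "A word may not begin with /t/."
The remaining constraints (1, 3, 4, 5) are satisfied.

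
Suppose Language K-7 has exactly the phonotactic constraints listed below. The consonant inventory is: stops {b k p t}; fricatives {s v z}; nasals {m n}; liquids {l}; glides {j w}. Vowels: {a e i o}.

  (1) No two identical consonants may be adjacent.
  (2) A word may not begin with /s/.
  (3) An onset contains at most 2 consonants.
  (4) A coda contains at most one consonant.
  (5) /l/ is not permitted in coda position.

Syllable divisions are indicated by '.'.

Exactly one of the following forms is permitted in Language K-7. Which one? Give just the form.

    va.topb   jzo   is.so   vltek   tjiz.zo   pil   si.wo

va.topb — violates constraint 4: syllable 2 coda /pb/ has 2 consonants (> 1) → not permitted
jzo — σ1 onset /jz/ (2C), coda /∅/ ok → permitted
is.so — violates constraint 1: adjacent identical consonants /ss/ → not permitted
vltek — violates constraint 3: syllable 1 onset /vlt/ has 3 consonants (> 2) → not permitted
tjiz.zo — violates constraint 1: adjacent identical consonants /zz/ → not permitted
pil — violates constraint 5: syllable 1 coda contains /l/ → not permitted
si.wo — violates constraint 2: word begins with /s/ → not permitted

jzo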